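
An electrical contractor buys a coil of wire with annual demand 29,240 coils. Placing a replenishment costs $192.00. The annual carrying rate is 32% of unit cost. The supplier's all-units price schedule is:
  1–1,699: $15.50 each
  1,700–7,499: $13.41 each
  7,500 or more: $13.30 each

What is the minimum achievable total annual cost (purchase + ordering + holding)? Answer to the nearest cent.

Holding cost per unit per year at price C is H = 0.32·C.
For each price level, check whether its EOQ is feasible; otherwise the best quantity at that price is the breakpoint.
EOQ at $15.50 = 1504.6 (feasible in tier 1): TC = 29,240×$15.50 + (29,240/1504.6)×192 + (1504.6/2)×0.32×$15.50 = $460,682.69.
EOQ at $13.41 = 1617.6 < 1700, so use break Q=1700: TC = 29,240×$13.41 + (29,240/1700.0)×192 + (1700.0/2)×0.32×$13.41 = $399,058.32.
EOQ at $13.30 = 1624.3 < 7500, so use break Q=7500: TC = 29,240×$13.30 + (29,240/7500.0)×192 + (7500.0/2)×0.32×$13.30 = $405,600.54.
Lowest total cost among the candidates is at Q = 1700.0.

TC* ≈ $399,058.32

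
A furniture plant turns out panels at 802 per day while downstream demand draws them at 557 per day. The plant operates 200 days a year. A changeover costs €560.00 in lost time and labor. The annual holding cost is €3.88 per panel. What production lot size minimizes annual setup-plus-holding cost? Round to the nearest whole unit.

Q* ≈ 10,260 panels

Annual demand D = 557 × 200 = 111,400.
Production build-up factor (1 − d/p) = 1 − 557/802 = 0.3055.
Q* = √(2DS / (H(1 − d/p))) = √(2 × 111,400 × 560 / (3.88 × 0.3055)).
= √(124,768,000 / 1.1853) ≈ 10259.823.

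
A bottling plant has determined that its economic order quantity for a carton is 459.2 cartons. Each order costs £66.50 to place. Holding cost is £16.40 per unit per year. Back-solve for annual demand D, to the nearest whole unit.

Invert the EOQ relation Q*² = 2DS/H.
From Q* = √(2DS/H): D = Q*²H / (2S) = 459.2² × 16.4 / (2 × 66.5) = 26001.354.

D ≈ 26,001 cartons per year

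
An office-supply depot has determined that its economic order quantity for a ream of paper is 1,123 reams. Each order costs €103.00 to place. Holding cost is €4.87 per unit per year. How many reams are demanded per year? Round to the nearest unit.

D ≈ 29,814 reams per year

The basic EOQ model gives Q* = √(2DS/H); rearrange for the unknown.
From Q* = √(2DS/H): D = Q*²H / (2S) = 1,123² × 4.87 / (2 × 103) = 29814.069.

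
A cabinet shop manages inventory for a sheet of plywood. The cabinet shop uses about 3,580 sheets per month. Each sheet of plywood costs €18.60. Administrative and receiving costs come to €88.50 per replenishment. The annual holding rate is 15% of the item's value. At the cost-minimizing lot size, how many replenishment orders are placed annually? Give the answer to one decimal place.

N ≈ 26.0 orders per year

Annual demand D = 3,580 × 12 = 42,960.
Holding cost H = 0.15 × €18.60 = €2.7900 per unit per year.
EOQ = √(2DS/H) = √(2 × 42,960 × 88.5 / 2.79) ≈ 1650.88.
Orders per year = D / Q* = 42,960 / 1650.88 ≈ 26.022.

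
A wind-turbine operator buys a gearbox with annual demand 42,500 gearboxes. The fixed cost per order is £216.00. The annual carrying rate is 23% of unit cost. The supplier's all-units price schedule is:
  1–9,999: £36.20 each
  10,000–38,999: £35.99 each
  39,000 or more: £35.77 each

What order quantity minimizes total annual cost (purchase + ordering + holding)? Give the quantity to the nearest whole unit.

Holding cost per unit per year at price C is H = 0.23·C.
Candidates are each tier's EOQ (if it falls in that tier) and each price-break quantity.
EOQ at £36.20 = 1485.0 (feasible in tier 1): TC = 42,500×£36.20 + (42,500/1485.0)×216 + (1485.0/2)×0.23×£36.20 = £1,550,863.87.
EOQ at £35.99 = 1489.3 < 10000, so use break Q=10000: TC = 42,500×£35.99 + (42,500/10000.0)×216 + (10000.0/2)×0.23×£35.99 = £1,571,881.50.
EOQ at £35.77 = 1493.9 < 39000, so use break Q=39000: TC = 42,500×£35.77 + (42,500/39000.0)×216 + (39000.0/2)×0.23×£35.77 = £1,680,888.83.
Lowest total cost is £1,550,863.87 at Q = 1485.0.

Q* ≈ 1,485 gearboxes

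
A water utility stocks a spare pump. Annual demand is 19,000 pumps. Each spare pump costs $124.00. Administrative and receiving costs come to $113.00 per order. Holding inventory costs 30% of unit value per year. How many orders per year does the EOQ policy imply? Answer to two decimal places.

N ≈ 55.92 orders per year

Holding cost H = 0.30 × $124.00 = $37.2000 per unit per year.
The optimal lot size = √(2DS/H) = √(2 × 19,000 × 113 / 37.2) ≈ 339.75.
Orders per year = D / Q* = 19,000 / 339.75 ≈ 55.923.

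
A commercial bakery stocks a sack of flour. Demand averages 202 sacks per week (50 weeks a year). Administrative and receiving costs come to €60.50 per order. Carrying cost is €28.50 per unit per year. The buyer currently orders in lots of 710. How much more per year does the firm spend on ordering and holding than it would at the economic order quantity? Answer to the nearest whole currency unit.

Extra cost ≈ €5,076 per year

Annual demand D = 202 × 50 = 10,100.
EOQ = √(2DS/H) = √(2 × 10,100 × 60.5 / 28.5) ≈ 207.08.
Cost at Q* = (D/Q*)S + (Q*/2)H = √(2DSH) ≈ €5,901.68.
Cost at Q = 710: (10,100/710)×60.5 + (710/2)×28.5 = €860.63 + €10,117.50 = €10,978.13.
Excess = €10,978.13 − €5,901.68 = €5,076.45.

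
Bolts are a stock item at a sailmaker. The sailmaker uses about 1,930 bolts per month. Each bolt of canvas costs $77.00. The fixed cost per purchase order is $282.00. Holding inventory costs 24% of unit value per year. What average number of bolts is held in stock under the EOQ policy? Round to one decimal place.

Average inventory ≈ 420.4 bolts

Annual demand D = 1,930 × 12 = 23,160.
Holding cost H = 0.24 × $77.00 = $18.4800 per unit per year.
EOQ = √(2DS/H) = √(2 × 23,160 × 282 / 18.48) ≈ 840.73.
Average inventory = Q*/2 ≈ 840.73 / 2 = 420.366.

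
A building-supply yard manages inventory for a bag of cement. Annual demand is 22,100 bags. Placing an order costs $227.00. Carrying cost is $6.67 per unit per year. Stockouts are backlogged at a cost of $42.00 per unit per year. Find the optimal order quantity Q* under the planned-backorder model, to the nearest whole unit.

With planned backorders, Q* = √(2DS/H) · √((H+B)/B).
√(2DS/H) = √(2 × 22,100 × 227 / 6.67) = 1226.482.
√((H+B)/B) = √((6.67+42)/42) = 1.0765.
Q* ≈ 1320.283.

Q* ≈ 1,320 bags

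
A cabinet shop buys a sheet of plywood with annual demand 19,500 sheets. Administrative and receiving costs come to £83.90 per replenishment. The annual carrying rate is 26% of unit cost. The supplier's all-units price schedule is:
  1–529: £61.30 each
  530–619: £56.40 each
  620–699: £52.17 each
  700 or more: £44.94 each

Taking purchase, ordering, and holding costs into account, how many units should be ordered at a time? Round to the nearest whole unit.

Q* ≈ 700 sheets

Holding cost per unit per year at price C is H = 0.26·C.
Candidates are each tier's EOQ (if it falls in that tier) and each price-break quantity.
EOQ at £61.30 = 453.1 (feasible in tier 1): TC = 19,500×£61.30 + (19,500/453.1)×83.9 + (453.1/2)×0.26×£61.30 = £1,202,571.55.
EOQ at £56.40 = 472.4 < 530, so use break Q=530: TC = 19,500×£56.40 + (19,500/530.0)×83.9 + (530.0/2)×0.26×£56.40 = £1,106,772.85.
EOQ at £52.17 = 491.2 < 620, so use break Q=620: TC = 19,500×£52.17 + (19,500/620.0)×83.9 + (620.0/2)×0.26×£52.17 = £1,024,158.69.
EOQ at £44.94 = 529.2 < 700, so use break Q=700: TC = 19,500×£44.94 + (19,500/700.0)×83.9 + (700.0/2)×0.26×£44.94 = £882,756.75.
Lowest total cost is £882,756.75 at Q = 700.0.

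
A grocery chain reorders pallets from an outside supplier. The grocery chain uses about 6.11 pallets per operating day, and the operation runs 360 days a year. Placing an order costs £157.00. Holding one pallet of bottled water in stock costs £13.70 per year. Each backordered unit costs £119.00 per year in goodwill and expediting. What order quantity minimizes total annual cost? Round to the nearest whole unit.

Annual demand D = 6.11 × 360 = 2,199.6.
With planned backorders, Q* = √(2DS/H) · √((H+B)/B).
√(2DS/H) = √(2 × 2,199.6 × 157 / 13.7) = 224.531.
√((H+B)/B) = √((13.7+119)/119) = 1.0560.
Q* ≈ 237.104.

Q* ≈ 237 pallets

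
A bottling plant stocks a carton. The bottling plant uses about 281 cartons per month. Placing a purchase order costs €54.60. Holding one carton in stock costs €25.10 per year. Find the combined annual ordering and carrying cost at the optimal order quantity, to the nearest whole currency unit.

TC* ≈ €3,040

Annual demand D = 281 × 12 = 3,372.
The optimal lot size = √(2DS/H) = √(2 × 3,372 × 54.6 / 25.1) ≈ 121.12.
At the optimum the two cost components are equal, so total cost = 2·(Q*/2)H = Q*·H.
Minimum total = √(2DSH) = √(2 × 3,372 × 54.6 × 25.1) ≈ 3040.129.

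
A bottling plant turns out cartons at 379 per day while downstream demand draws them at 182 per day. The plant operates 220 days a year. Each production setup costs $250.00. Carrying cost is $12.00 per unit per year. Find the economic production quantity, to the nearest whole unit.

Q* ≈ 1,792 cartons

Annual demand D = 182 × 220 = 40,040.
Production build-up factor (1 − d/p) = 1 − 182/379 = 0.5198.
Q* = √(2DS / (H(1 − d/p))) = √(2 × 40,040 × 250 / (12 × 0.5198)).
= √(20,020,000 / 6.2375) ≈ 1791.546.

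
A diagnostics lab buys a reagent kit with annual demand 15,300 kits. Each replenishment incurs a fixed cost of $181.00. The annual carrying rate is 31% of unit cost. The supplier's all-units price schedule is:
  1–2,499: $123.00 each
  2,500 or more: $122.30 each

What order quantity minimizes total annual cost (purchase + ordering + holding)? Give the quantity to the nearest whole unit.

Q* ≈ 381 kits

Holding cost per unit per year at price C is H = 0.31·C.
For each price level, check whether its EOQ is feasible; otherwise the best quantity at that price is the breakpoint.
EOQ at $123.00 = 381.1 (feasible in tier 1): TC = 15,300×$123.00 + (15,300/381.1)×181 + (381.1/2)×0.31×$123.00 = $1,896,432.27.
EOQ at $122.30 = 382.2 < 2500, so use break Q=2500: TC = 15,300×$122.30 + (15,300/2500.0)×181 + (2500.0/2)×0.31×$122.30 = $1,919,688.97.
Lowest total cost is $1,896,432.27 at Q = 381.1.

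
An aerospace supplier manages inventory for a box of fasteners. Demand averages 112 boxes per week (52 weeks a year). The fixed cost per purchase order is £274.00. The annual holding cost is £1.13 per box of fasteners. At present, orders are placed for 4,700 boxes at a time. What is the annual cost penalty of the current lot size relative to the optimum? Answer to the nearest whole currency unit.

Extra cost ≈ £1,096 per year

Annual demand D = 112 × 52 = 5,824.
EOQ = √(2DS/H) = √(2 × 5,824 × 274 / 1.13) ≈ 1680.59.
Cost at Q* = (D/Q*)S + (Q*/2)H = √(2DSH) ≈ £1,899.07.
Cost at Q = 4,700: (5,824/4,700)×274 + (4,700/2)×1.13 = £339.53 + £2,655.50 = £2,995.03.
Excess = £2,995.03 − £1,899.07 = £1,095.96.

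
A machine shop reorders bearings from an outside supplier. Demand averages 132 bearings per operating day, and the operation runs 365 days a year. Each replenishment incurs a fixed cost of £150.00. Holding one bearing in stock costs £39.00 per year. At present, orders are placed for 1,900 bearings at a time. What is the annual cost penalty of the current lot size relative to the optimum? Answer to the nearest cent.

Extra cost ≈ £17,111.19 per year

Annual demand D = 132 × 365 = 48,180.
EOQ = √(2DS/H) = √(2 × 48,180 × 150 / 39) ≈ 608.78.
Cost at Q* = (D/Q*)S + (Q*/2)H = √(2DSH) ≈ £23,742.49.
Cost at Q = 1,900: (48,180/1,900)×150 + (1,900/2)×39 = £3,803.68 + £37,050.00 = £40,853.68.
Excess = £40,853.68 − £23,742.49 = £17,111.19.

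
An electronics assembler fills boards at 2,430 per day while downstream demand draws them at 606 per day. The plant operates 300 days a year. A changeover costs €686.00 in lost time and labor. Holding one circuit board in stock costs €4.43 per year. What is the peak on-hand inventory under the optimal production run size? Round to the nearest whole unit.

Annual demand D = 606 × 300 = 181,800.
Production build-up factor (1 − d/p) = 1 − 606/2,430 = 0.7506.
Q* = √(2DS / (H(1 − d/p))) = √(2 × 181,800 × 686 / (4.43 × 0.7506)).
= √(249,429,600 / 3.3252) ≈ 8660.897.
Maximum inventory = Q*(1 − d/p) = 8660.897 × 0.7506 ≈ 6501.019.

I_max ≈ 6,501 boards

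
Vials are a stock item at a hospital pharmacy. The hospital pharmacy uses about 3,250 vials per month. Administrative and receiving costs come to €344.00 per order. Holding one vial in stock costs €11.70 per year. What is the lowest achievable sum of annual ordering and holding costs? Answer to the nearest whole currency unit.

Annual demand D = 3,250 × 12 = 39,000.
Q* = √(2DS/H) = √(2 × 39,000 × 344 / 11.7) ≈ 1514.38.
At Q*, ordering cost (D/Q*)S equals holding cost (Q*/2)H, each = √(DSH/2).
Minimum total = √(2DSH) = √(2 × 39,000 × 344 × 11.7) ≈ 17718.194.

TC* ≈ €17,718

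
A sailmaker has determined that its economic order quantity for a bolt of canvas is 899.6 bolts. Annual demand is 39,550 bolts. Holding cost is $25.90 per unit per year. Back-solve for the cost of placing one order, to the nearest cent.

The basic EOQ model gives Q* = √(2DS/H); rearrange for the unknown.
From Q* = √(2DS/H): S = Q*²H / (2D) = 899.6² × 25.9 / (2 × 39,550) = 264.9855.

S ≈ $264.99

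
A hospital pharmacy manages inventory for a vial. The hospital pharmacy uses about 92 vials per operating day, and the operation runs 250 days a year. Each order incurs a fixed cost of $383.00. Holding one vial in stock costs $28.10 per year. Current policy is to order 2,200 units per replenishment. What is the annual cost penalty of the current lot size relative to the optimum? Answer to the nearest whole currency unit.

Annual demand D = 92 × 250 = 23,000.
EOQ = √(2DS/H) = √(2 × 23,000 × 383 / 28.1) ≈ 791.82.
Cost at Q* = (D/Q*)S + (Q*/2)H = √(2DSH) ≈ $22,250.07.
Cost at Q = 2,200: (23,000/2,200)×383 + (2,200/2)×28.1 = $4,004.09 + $30,910.00 = $34,914.09.
Excess = $34,914.09 − $22,250.07 = $12,664.02.

Extra cost ≈ $12,664 per year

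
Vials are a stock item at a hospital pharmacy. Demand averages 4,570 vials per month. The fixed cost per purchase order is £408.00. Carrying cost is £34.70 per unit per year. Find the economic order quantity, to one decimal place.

Q* ≈ 1,135.6 vials

Annual demand D = 4,570 × 12 = 54,840.
EOQ = √(2DS / H) = √(2 × 54,840 × 408 / 34.7).
= √(44,749,440 / 34.7) = √1,289,609.2219 ≈ 1135.610.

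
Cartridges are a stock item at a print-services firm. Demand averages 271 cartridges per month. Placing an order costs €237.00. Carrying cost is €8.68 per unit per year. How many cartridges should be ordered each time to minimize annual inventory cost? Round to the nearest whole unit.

Q* ≈ 421 cartridges

Annual demand D = 271 × 12 = 3,252.
EOQ = √(2DS / H) = √(2 × 3,252 × 237 / 8.68).
= √(1,541,448 / 8.68) = √177,586.1751 ≈ 421.410.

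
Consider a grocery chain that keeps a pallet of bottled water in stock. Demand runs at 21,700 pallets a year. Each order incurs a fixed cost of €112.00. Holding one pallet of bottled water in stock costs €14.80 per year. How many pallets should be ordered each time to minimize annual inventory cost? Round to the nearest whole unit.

EOQ = √(2DS / H) = √(2 × 21,700 × 112 / 14.8).
= √(4,860,800 / 14.8) = √328,432.4324 ≈ 573.090.

Q* ≈ 573 pallets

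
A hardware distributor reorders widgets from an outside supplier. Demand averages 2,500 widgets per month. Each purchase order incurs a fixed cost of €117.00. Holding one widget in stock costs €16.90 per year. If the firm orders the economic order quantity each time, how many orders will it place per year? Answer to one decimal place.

Annual demand D = 2,500 × 12 = 30,000.
EOQ = √(2DS/H) = √(2 × 30,000 × 117 / 16.9) ≈ 644.50.
Orders per year = D / Q* = 30,000 / 644.50 ≈ 46.547.

N ≈ 46.5 orders per year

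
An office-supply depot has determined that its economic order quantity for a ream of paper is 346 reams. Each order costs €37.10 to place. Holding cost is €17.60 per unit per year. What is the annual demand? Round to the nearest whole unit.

D ≈ 28,396 reams per year

Invert the EOQ relation Q*² = 2DS/H.
From Q* = √(2DS/H): D = Q*²H / (2S) = 346² × 17.6 / (2 × 37.1) = 28396.248.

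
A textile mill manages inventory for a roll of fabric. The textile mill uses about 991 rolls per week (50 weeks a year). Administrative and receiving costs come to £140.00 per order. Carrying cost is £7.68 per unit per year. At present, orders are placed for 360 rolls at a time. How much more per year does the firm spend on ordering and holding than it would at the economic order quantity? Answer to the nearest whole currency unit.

Extra cost ≈ £10,329 per year

Annual demand D = 991 × 50 = 49,550.
EOQ = √(2DS/H) = √(2 × 49,550 × 140 / 7.68) ≈ 1344.06.
Cost at Q* = (D/Q*)S + (Q*/2)H = √(2DSH) ≈ £10,322.42.
Cost at Q = 360: (49,550/360)×140 + (360/2)×7.68 = £19,269.44 + £1,382.40 = £20,651.84.
Excess = £20,651.84 − £10,322.42 = £10,329.43.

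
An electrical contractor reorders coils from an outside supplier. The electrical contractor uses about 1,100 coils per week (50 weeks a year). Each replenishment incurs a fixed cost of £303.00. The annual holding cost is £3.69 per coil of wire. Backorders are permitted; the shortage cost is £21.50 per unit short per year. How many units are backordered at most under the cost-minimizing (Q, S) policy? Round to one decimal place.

S* ≈ 476.5 coils

Annual demand D = 1,100 × 50 = 55,000.
With planned backorders, Q* = √(2DS/H) · √((H+B)/B).
√(2DS/H) = √(2 × 55,000 × 303 / 3.69) = 3005.415.
√((H+B)/B) = √((3.69+21.5)/21.5) = 1.0824.
Q* ≈ 3253.114.
S* = Q* · H/(H+B) = 3253.114 × 3.69/25.19 ≈ 476.538.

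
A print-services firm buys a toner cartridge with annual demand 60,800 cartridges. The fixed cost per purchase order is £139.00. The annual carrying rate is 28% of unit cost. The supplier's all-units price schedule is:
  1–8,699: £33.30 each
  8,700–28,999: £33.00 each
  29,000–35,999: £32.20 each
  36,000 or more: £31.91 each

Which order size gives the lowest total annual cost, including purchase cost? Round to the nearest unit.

Holding cost per unit per year at price C is H = 0.28·C.
For each price level, check whether its EOQ is feasible; otherwise the best quantity at that price is the breakpoint.
EOQ at £33.30 = 1346.4 (feasible in tier 1): TC = 60,800×£33.30 + (60,800/1346.4)×139 + (1346.4/2)×0.28×£33.30 = £2,037,193.80.
EOQ at £33.00 = 1352.5 < 8700, so use break Q=8700: TC = 60,800×£33.00 + (60,800/8700.0)×139 + (8700.0/2)×0.28×£33.00 = £2,047,565.40.
EOQ at £32.20 = 1369.2 < 29000, so use break Q=29000: TC = 60,800×£32.20 + (60,800/29000.0)×139 + (29000.0/2)×0.28×£32.20 = £2,088,783.42.
EOQ at £31.91 = 1375.4 < 36000, so use break Q=36000: TC = 60,800×£31.91 + (60,800/36000.0)×139 + (36000.0/2)×0.28×£31.91 = £2,101,189.16.
Lowest total cost is £2,037,193.80 at Q = 1346.4.

Q* ≈ 1,346 cartridges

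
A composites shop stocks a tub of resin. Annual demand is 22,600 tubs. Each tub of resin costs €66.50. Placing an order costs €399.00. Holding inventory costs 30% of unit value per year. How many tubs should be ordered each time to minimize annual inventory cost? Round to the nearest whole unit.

Q* ≈ 951 tubs

Holding cost H = 0.30 × €66.50 = €19.9500 per unit per year.
EOQ = √(2DS / H) = √(2 × 22,600 × 399 / 19.95).
= √(18,034,800 / 19.95) = √904,000 ≈ 950.789.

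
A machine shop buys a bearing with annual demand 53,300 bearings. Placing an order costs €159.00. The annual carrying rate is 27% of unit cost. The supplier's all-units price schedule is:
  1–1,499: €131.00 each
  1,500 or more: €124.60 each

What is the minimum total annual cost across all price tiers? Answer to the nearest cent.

Holding cost per unit per year at price C is H = 0.27·C.
Candidates are each tier's EOQ (if it falls in that tier) and each price-break quantity.
EOQ at €131.00 = 692.2 (feasible in tier 1): TC = 53,300×€131.00 + (53,300/692.2)×159 + (692.2/2)×0.27×€131.00 = €7,006,784.69.
EOQ at €124.60 = 709.8 < 1500, so use break Q=1500: TC = 53,300×€124.60 + (53,300/1500.0)×159 + (1500.0/2)×0.27×€124.60 = €6,672,061.30.
Lowest total cost among the candidates is at Q = 1500.0.

TC* ≈ €6,672,061.30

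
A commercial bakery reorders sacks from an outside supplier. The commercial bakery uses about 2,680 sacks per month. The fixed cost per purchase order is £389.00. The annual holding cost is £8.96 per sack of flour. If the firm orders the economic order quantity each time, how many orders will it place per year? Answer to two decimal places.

Annual demand D = 2,680 × 12 = 32,160.
EOQ = √(2DS/H) = √(2 × 32,160 × 389 / 8.96) ≈ 1671.07.
Orders per year = D / Q* = 32,160 / 1671.07 ≈ 19.245.

N ≈ 19.25 orders per year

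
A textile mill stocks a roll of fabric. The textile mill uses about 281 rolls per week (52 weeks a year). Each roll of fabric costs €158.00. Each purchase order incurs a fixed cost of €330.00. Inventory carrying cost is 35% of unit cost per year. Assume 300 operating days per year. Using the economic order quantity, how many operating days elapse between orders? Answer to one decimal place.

T ≈ 8.6 days

Annual demand D = 281 × 52 = 14,612.
Holding cost H = 0.35 × €158.00 = €55.3000 per unit per year.
Q* = √(2DS/H) = √(2 × 14,612 × 330 / 55.3) ≈ 417.60.
Cycle time = Q*/D × 300 = 417.60 / 14,612 × 300 ≈ 8.574 days.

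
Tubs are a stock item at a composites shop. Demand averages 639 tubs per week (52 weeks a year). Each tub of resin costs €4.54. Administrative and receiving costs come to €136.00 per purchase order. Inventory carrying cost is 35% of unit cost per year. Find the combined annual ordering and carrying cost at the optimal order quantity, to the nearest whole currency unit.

TC* ≈ €3,790

Annual demand D = 639 × 52 = 33,228.
Holding cost H = 0.35 × €4.54 = €1.5890 per unit per year.
EOQ = √(2DS/H) = √(2 × 33,228 × 136 / 1.589) ≈ 2384.92.
At the optimum the two cost components are equal, so total cost = 2·(Q*/2)H = Q*·H.
Minimum total = √(2DSH) = √(2 × 33,228 × 136 × 1.589) ≈ 3789.645.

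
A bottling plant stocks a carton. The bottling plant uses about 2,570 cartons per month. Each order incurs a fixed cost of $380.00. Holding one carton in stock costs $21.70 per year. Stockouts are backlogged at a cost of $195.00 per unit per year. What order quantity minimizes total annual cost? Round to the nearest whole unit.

Annual demand D = 2,570 × 12 = 30,840.
With planned backorders, Q* = √(2DS/H) · √((H+B)/B).
√(2DS/H) = √(2 × 30,840 × 380 / 21.7) = 1039.284.
√((H+B)/B) = √((21.7+195)/195) = 1.0542.
Q* ≈ 1095.585.

Q* ≈ 1,096 cartons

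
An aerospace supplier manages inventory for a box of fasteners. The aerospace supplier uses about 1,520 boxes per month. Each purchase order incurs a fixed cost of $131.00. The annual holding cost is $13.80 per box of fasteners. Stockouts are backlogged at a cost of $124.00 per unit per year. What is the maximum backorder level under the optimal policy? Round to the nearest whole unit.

Annual demand D = 1,520 × 12 = 18,240.
With planned backorders, Q* = √(2DS/H) · √((H+B)/B).
√(2DS/H) = √(2 × 18,240 × 131 / 13.8) = 588.469.
√((H+B)/B) = √((13.8+124)/124) = 1.0542.
Q* ≈ 620.351.
S* = Q* · H/(H+B) = 620.351 × 13.8/137.8 ≈ 62.125.

S* ≈ 62 boxes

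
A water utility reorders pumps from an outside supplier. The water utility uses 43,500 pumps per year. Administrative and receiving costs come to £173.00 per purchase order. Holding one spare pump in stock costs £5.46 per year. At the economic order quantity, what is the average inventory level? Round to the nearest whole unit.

The optimal lot size = √(2DS/H) = √(2 × 43,500 × 173 / 5.46) ≈ 1660.30.
Average inventory = Q*/2 ≈ 1660.30 / 2 = 830.150.

Average inventory ≈ 830 pumps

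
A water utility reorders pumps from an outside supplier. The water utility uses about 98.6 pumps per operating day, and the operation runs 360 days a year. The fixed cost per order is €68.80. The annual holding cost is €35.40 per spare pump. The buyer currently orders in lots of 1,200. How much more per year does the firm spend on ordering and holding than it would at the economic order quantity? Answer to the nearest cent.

Extra cost ≈ €10,125.87 per year

Annual demand D = 98.6 × 360 = 35,496.
EOQ = √(2DS/H) = √(2 × 35,496 × 68.8 / 35.4) ≈ 371.45.
Cost at Q* = (D/Q*)S + (Q*/2)H = √(2DSH) ≈ €13,149.24.
Cost at Q = 1,200: (35,496/1,200)×68.8 + (1,200/2)×35.4 = €2,035.10 + €21,240.00 = €23,275.10.
Excess = €23,275.10 − €13,149.24 = €10,125.87.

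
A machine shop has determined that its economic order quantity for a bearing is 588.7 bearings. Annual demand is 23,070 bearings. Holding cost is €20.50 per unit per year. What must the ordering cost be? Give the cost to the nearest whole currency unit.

S ≈ €154

Squaring Q* = √(2DS/H) gives Q*² = 2DS/H.
From Q* = √(2DS/H): S = Q*²H / (2D) = 588.7² × 20.5 / (2 × 23,070) = 153.9800.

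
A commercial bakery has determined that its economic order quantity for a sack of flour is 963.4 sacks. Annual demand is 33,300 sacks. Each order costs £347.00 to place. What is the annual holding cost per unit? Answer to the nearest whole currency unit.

Invert the EOQ relation Q*² = 2DS/H.
From Q* = √(2DS/H): H = 2DS / Q*² = 2 × 33,300 × 347 / 963.4² = 24.8995.

H ≈ £25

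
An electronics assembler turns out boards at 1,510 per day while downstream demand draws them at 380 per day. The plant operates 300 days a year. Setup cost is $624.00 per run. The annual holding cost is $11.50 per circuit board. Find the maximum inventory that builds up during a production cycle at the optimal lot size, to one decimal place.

I_max ≈ 3,042.7 boards

Annual demand D = 380 × 300 = 114,000.
Production build-up factor (1 − d/p) = 1 − 380/1,510 = 0.7483.
Q* = √(2DS / (H(1 − d/p))) = √(2 × 114,000 × 624 / (11.5 × 0.7483)).
= √(142,272,000 / 8.606) ≈ 4065.931.
Maximum inventory = Q*(1 − d/p) = 4065.931 × 0.7483 ≈ 3042.717.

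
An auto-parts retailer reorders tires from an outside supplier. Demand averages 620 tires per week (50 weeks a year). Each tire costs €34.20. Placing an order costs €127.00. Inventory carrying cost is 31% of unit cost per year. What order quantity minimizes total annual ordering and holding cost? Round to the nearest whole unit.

Q* ≈ 862 tires

Annual demand D = 620 × 50 = 31,000.
Holding cost H = 0.31 × €34.20 = €10.6020 per unit per year.
EOQ = √(2DS / H) = √(2 × 31,000 × 127 / 10.602).
= √(7,874,000 / 10.602) = √742,690.0585 ≈ 861.795.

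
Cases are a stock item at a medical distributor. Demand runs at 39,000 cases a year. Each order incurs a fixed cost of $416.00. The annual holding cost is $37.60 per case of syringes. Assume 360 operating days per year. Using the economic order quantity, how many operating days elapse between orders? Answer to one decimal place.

T ≈ 8.6 days

EOQ = √(2DS/H) = √(2 × 39,000 × 416 / 37.6) ≈ 928.97.
Cycle time = Q*/D × 360 = 928.97 / 39,000 × 360 ≈ 8.575 days.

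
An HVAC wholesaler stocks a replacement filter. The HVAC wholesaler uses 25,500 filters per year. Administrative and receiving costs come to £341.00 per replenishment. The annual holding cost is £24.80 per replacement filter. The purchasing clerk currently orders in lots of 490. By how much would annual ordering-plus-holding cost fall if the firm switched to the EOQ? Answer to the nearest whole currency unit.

EOQ = √(2DS/H) = √(2 × 25,500 × 341 / 24.8) ≈ 837.41.
Cost at Q* = (D/Q*)S + (Q*/2)H = √(2DSH) ≈ £20,767.69.
Cost at Q = 490: (25,500/490)×341 + (490/2)×24.8 = £17,745.92 + £6,076.00 = £23,821.92.
Excess = £23,821.92 − £20,767.69 = £3,054.23.

Extra cost ≈ £3,054 per year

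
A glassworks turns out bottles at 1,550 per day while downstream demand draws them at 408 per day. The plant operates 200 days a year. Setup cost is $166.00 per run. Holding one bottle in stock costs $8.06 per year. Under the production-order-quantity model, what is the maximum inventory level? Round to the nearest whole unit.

I_max ≈ 1,574 bottles

Annual demand D = 408 × 200 = 81,600.
Production build-up factor (1 − d/p) = 1 − 408/1,550 = 0.7368.
Q* = √(2DS / (H(1 − d/p))) = √(2 × 81,600 × 166 / (8.06 × 0.7368)).
= √(27,091,200 / 5.9384) ≈ 2135.893.
Maximum inventory = Q*(1 − d/p) = 2135.893 × 0.7368 ≈ 1573.670.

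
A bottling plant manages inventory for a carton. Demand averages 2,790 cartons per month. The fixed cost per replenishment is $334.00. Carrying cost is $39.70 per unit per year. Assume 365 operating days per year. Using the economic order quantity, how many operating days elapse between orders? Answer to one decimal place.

T ≈ 8.2 days

Annual demand D = 2,790 × 12 = 33,480.
The optimal lot size = √(2DS/H) = √(2 × 33,480 × 334 / 39.7) ≈ 750.56.
Cycle time = Q*/D × 365 = 750.56 / 33,480 × 365 ≈ 8.183 days.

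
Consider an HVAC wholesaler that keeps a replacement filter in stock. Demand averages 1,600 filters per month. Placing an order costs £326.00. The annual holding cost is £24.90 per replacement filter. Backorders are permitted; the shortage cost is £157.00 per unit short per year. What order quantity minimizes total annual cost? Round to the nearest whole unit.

Annual demand D = 1,600 × 12 = 19,200.
With planned backorders, Q* = √(2DS/H) · √((H+B)/B).
√(2DS/H) = √(2 × 19,200 × 326 / 24.9) = 709.047.
√((H+B)/B) = √((24.9+157)/157) = 1.0764.
Q* ≈ 763.205.

Q* ≈ 763 filters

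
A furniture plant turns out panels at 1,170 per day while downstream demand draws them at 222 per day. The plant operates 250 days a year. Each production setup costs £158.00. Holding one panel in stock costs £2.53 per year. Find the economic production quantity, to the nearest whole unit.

Q* ≈ 2,925 panels

Annual demand D = 222 × 250 = 55,500.
Production build-up factor (1 − d/p) = 1 − 222/1,170 = 0.8103.
Q* = √(2DS / (H(1 − d/p))) = √(2 × 55,500 × 158 / (2.53 × 0.8103)).
= √(17,538,000 / 2.0499) ≈ 2924.951.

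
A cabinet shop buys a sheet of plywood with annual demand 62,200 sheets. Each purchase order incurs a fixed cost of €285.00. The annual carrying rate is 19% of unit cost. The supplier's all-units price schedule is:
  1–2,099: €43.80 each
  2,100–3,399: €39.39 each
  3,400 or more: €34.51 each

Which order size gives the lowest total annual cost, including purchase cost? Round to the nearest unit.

Holding cost per unit per year at price C is H = 0.19·C.
Evaluate total cost at each tier's feasible EOQ or, if the EOQ is below the tier, at the tier's minimum quantity.
EOQ at €43.80 = 2064.0 (feasible in tier 1): TC = 62,200×€43.80 + (62,200/2064.0)×285 + (2064.0/2)×0.19×€43.80 = €2,741,536.97.
EOQ at €39.39 = 2176.5 (feasible in tier 2): TC = 62,200×€39.39 + (62,200/2176.5)×285 + (2176.5/2)×0.19×€39.39 = €2,466,347.30.
EOQ at €34.51 = 2325.3 < 3400, so use break Q=3400: TC = 62,200×€34.51 + (62,200/3400.0)×285 + (3400.0/2)×0.19×€34.51 = €2,162,882.55.
Lowest total cost is €2,162,882.55 at Q = 3400.0.

Q* ≈ 3,400 sheets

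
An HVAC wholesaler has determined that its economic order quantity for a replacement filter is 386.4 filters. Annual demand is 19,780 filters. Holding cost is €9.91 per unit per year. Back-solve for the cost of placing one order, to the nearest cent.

S ≈ €37.40

Invert the EOQ relation Q*² = 2DS/H.
From Q* = √(2DS/H): S = Q*²H / (2D) = 386.4² × 9.91 / (2 × 19,780) = 37.4017.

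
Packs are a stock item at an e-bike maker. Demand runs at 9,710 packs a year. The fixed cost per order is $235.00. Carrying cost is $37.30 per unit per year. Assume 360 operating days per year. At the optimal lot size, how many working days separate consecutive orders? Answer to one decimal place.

T ≈ 13.0 days

Q* = √(2DS/H) = √(2 × 9,710 × 235 / 37.3) ≈ 349.79.
Cycle time = Q*/D × 360 = 349.79 / 9,710 × 360 ≈ 12.968 days.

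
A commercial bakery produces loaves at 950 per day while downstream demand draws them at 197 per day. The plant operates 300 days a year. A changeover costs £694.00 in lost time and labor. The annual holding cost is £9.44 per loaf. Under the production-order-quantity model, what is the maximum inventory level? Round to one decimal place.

I_max ≈ 2,624.4 loaves

Annual demand D = 197 × 300 = 59,100.
Production build-up factor (1 − d/p) = 1 − 197/950 = 0.7926.
Q* = √(2DS / (H(1 − d/p))) = √(2 × 59,100 × 694 / (9.44 × 0.7926)).
= √(82,030,800 / 7.4824) ≈ 3311.058.
Maximum inventory = Q*(1 − d/p) = 3311.058 × 0.7926 ≈ 2624.449.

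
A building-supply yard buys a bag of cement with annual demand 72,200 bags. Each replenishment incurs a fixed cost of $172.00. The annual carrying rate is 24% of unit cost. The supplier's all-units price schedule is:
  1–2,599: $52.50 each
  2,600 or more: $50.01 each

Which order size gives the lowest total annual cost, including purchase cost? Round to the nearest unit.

Holding cost per unit per year at price C is H = 0.24·C.
Candidates are each tier's EOQ (if it falls in that tier) and each price-break quantity.
EOQ at $52.50 = 1404.0 (feasible in tier 1): TC = 72,200×$52.50 + (72,200/1404.0)×172 + (1404.0/2)×0.24×$52.50 = $3,808,190.21.
EOQ at $50.01 = 1438.5 < 2600, so use break Q=2600: TC = 72,200×$50.01 + (72,200/2600.0)×172 + (2600.0/2)×0.24×$50.01 = $3,631,101.43.
Lowest total cost is $3,631,101.43 at Q = 2600.0.

Q* ≈ 2,600 bags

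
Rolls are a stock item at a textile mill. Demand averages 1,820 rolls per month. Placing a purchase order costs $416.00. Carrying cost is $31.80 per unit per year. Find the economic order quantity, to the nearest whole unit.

Annual demand D = 1,820 × 12 = 21,840.
EOQ = √(2DS / H) = √(2 × 21,840 × 416 / 31.8).
= √(18,170,880 / 31.8) = √571,411.3208 ≈ 755.918.

Q* ≈ 756 rolls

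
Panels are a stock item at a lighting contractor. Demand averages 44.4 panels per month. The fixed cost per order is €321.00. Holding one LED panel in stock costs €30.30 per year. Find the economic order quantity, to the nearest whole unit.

Annual demand D = 44.4 × 12 = 532.8.
EOQ = √(2DS / H) = √(2 × 532.8 × 321 / 30.3).
= √(342,057.6 / 30.3) = √11,289.0297 ≈ 106.250.

Q* ≈ 106 panels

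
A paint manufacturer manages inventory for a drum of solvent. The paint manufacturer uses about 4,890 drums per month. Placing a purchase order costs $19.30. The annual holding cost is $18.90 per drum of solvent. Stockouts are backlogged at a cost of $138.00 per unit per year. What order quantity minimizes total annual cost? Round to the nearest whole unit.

Annual demand D = 4,890 × 12 = 58,680.
With planned backorders, Q* = √(2DS/H) · √((H+B)/B).
√(2DS/H) = √(2 × 58,680 × 19.3 / 18.9) = 346.185.
√((H+B)/B) = √((18.9+138)/138) = 1.0663.
Q* ≈ 369.130.

Q* ≈ 369 drums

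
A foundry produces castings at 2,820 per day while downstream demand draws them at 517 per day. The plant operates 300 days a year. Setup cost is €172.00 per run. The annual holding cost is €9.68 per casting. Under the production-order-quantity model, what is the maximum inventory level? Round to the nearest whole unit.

Annual demand D = 517 × 300 = 155,100.
Production build-up factor (1 − d/p) = 1 − 517/2,820 = 0.8167.
Q* = √(2DS / (H(1 − d/p))) = √(2 × 155,100 × 172 / (9.68 × 0.8167)).
= √(53,354,400 / 7.9053) ≈ 2597.916.
Maximum inventory = Q*(1 − d/p) = 2597.916 × 0.8167 ≈ 2121.631.

I_max ≈ 2,122 castings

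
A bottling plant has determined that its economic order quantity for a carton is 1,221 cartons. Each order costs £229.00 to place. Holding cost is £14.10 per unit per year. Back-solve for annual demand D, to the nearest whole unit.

D ≈ 45,897 cartons per year

Squaring Q* = √(2DS/H) gives Q*² = 2DS/H.
From Q* = √(2DS/H): D = Q*²H / (2S) = 1,221² × 14.1 / (2 × 229) = 45897.070.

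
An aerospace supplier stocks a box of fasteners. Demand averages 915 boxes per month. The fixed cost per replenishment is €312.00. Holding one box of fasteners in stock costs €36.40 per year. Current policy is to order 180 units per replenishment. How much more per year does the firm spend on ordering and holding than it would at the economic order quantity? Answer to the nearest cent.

Annual demand D = 915 × 12 = 10,980.
EOQ = √(2DS/H) = √(2 × 10,980 × 312 / 36.4) ≈ 433.85.
Cost at Q* = (D/Q*)S + (Q*/2)H = √(2DSH) ≈ €15,792.26.
Cost at Q = 180: (10,980/180)×312 + (180/2)×36.4 = €19,032.00 + €3,276.00 = €22,308.00.
Excess = €22,308.00 − €15,792.26 = €6,515.74.

Extra cost ≈ €6,515.74 per year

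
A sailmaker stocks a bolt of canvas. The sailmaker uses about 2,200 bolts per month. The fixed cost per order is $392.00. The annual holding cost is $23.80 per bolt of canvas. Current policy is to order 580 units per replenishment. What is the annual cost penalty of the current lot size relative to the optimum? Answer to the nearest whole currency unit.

Extra cost ≈ $2,550 per year

Annual demand D = 2,200 × 12 = 26,400.
EOQ = √(2DS/H) = √(2 × 26,400 × 392 / 23.8) ≈ 932.55.
Cost at Q* = (D/Q*)S + (Q*/2)H = √(2DSH) ≈ $22,194.66.
Cost at Q = 580: (26,400/580)×392 + (580/2)×23.8 = $17,842.76 + $6,902.00 = $24,744.76.
Excess = $24,744.76 − $22,194.66 = $2,550.10.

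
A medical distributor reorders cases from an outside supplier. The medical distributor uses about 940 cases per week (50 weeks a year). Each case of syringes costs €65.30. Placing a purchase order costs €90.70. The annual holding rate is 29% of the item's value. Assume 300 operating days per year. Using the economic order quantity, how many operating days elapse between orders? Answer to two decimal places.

T ≈ 4.28 days

Annual demand D = 940 × 50 = 47,000.
Holding cost H = 0.29 × €65.30 = €18.9370 per unit per year.
Q* = √(2DS/H) = √(2 × 47,000 × 90.7 / 18.937) ≈ 670.98.
Cycle time = Q*/D × 300 = 670.98 / 47,000 × 300 ≈ 4.283 days.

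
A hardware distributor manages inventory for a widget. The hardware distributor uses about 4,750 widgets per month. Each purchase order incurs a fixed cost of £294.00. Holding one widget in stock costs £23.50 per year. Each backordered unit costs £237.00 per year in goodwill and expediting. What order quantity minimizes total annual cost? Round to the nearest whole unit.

Annual demand D = 4,750 × 12 = 57,000.
With planned backorders, Q* = √(2DS/H) · √((H+B)/B).
√(2DS/H) = √(2 × 57,000 × 294 / 23.5) = 1194.242.
√((H+B)/B) = √((23.5+237)/237) = 1.0484.
Q* ≈ 1252.051.

Q* ≈ 1,252 widgets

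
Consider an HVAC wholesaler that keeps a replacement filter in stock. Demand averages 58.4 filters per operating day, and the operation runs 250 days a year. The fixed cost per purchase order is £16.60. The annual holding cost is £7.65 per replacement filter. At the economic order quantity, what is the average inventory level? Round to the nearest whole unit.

Average inventory ≈ 126 filters

Annual demand D = 58.4 × 250 = 14,600.
The optimal lot size = √(2DS/H) = √(2 × 14,600 × 16.6 / 7.65) ≈ 251.72.
Average inventory = Q*/2 ≈ 251.72 / 2 = 125.859.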